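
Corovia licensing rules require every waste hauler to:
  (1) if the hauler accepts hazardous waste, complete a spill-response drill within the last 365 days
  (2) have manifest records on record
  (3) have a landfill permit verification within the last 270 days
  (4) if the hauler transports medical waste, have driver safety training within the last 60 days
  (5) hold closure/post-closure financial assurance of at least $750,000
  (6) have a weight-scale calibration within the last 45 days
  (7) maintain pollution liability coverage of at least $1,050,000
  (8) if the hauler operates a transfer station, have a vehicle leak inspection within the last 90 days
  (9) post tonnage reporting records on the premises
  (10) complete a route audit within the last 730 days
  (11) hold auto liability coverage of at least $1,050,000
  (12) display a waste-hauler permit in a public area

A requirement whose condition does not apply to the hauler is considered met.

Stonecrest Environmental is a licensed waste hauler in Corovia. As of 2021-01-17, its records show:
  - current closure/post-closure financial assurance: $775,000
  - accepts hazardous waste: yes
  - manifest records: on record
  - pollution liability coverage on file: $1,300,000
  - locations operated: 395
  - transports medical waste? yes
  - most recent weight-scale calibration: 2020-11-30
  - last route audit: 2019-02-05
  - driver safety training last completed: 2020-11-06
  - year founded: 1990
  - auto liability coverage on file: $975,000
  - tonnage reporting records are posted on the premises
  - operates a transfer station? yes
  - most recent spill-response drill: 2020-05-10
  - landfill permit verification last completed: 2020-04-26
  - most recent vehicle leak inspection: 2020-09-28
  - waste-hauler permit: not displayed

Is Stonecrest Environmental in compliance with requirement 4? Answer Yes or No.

4. condition 'transports medical waste' holds; driver safety training 72 days ago vs limit 60 → not met

No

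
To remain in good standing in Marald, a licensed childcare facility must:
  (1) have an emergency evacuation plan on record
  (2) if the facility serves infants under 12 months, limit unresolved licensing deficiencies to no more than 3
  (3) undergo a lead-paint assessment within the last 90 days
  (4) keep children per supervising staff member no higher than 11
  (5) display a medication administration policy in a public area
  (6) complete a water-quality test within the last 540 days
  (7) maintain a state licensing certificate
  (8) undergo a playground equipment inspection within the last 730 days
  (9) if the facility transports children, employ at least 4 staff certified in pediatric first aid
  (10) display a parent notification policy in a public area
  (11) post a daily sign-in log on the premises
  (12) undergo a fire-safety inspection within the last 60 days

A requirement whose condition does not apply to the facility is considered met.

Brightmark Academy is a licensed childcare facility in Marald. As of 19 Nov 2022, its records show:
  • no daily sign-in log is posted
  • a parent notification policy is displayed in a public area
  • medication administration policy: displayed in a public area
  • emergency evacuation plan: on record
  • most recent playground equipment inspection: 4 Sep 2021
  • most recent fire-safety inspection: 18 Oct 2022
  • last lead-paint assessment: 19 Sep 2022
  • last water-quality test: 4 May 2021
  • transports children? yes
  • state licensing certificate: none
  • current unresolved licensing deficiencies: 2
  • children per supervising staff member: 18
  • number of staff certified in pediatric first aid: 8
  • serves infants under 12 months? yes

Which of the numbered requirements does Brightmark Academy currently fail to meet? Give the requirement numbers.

1. emergency evacuation plan present → met
2. condition 'serves infants under 12 months' holds; unresolved licensing deficiencies 2 ≤ 3 → met
3. lead-paint assessment 61 days ago vs limit 90 → met
4. children per supervising staff member 18 > 11 → not met
5. medication administration policy present → met
6. water-quality test 564 days ago vs limit 540 → not met
7. state licensing certificate absent → not met
8. playground equipment inspection 441 days ago vs limit 730 → met
9. condition 'transports children' holds; staff certified in pediatric first aid 8 ≥ 4 → met
10. parent notification policy present → met
11. daily sign-in log absent → not met
12. fire-safety inspection 32 days ago vs limit 60 → met
Not met: 4, 6, 7, 11

4, 6, 7, 11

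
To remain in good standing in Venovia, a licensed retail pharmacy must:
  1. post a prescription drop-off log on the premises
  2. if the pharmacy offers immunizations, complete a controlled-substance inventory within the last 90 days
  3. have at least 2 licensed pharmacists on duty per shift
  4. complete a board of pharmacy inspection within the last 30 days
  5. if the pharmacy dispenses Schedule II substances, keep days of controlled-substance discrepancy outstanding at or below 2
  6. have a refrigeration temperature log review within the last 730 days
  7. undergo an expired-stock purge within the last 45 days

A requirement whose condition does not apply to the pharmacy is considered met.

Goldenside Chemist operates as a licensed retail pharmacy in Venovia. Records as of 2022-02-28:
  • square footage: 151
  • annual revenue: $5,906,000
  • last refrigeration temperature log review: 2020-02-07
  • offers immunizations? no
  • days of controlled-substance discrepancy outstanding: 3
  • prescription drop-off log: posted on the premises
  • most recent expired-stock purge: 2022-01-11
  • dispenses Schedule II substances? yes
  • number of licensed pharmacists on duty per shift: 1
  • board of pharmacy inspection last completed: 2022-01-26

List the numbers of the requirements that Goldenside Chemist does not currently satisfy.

3, 4, 5, 6, 7

1. prescription drop-off log present → met
2. condition 'offers immunizations' does not hold → requirement n/a → met
3. licensed pharmacists on duty per shift 1 < 2 → not met
4. board of pharmacy inspection 33 days ago vs limit 30 → not met
5. condition 'dispenses Schedule II substances' holds; days of controlled-substance discrepancy outstanding 3 > 2 → not met
6. refrigeration temperature log review 752 days ago vs limit 730 → not met
7. expired-stock purge 48 days ago vs limit 45 → not met
Not met: 3, 4, 5, 6, 7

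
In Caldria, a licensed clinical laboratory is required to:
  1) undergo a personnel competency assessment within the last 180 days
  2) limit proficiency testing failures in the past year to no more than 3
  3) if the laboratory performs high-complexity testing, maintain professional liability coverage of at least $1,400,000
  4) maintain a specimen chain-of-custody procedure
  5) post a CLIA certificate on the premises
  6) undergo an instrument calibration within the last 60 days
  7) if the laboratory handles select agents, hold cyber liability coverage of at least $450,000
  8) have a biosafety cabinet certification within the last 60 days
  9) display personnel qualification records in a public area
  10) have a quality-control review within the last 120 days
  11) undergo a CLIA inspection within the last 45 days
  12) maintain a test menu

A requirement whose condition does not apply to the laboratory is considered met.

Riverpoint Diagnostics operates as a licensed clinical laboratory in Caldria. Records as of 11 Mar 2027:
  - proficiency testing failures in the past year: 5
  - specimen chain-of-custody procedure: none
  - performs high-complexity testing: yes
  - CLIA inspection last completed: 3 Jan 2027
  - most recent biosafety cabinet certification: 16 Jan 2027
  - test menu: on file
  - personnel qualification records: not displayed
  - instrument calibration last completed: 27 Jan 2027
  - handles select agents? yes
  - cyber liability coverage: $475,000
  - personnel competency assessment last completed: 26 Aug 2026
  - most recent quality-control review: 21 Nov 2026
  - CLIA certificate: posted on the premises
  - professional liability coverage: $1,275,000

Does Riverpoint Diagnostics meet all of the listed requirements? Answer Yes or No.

No

1. personnel competency assessment 197 days ago vs limit 180 → not met
2. proficiency testing failures in the past year 5 > 3 → not met
3. condition 'performs high-complexity testing' holds; professional liability coverage $1,275,000 < $1,400,000 → not met
4. specimen chain-of-custody procedure absent → not met
5. CLIA certificate present → met
6. instrument calibration 43 days ago vs limit 60 → met
7. condition 'handles select agents' holds; cyber liability coverage $475,000 ≥ $450,000 → met
8. biosafety cabinet certification 54 days ago vs limit 60 → met
9. personnel qualification records absent → not met
10. quality-control review 110 days ago vs limit 120 → met
11. CLIA inspection 67 days ago vs limit 45 → not met
12. test menu present → met
Not met: 1, 2, 3, 4, 9, 11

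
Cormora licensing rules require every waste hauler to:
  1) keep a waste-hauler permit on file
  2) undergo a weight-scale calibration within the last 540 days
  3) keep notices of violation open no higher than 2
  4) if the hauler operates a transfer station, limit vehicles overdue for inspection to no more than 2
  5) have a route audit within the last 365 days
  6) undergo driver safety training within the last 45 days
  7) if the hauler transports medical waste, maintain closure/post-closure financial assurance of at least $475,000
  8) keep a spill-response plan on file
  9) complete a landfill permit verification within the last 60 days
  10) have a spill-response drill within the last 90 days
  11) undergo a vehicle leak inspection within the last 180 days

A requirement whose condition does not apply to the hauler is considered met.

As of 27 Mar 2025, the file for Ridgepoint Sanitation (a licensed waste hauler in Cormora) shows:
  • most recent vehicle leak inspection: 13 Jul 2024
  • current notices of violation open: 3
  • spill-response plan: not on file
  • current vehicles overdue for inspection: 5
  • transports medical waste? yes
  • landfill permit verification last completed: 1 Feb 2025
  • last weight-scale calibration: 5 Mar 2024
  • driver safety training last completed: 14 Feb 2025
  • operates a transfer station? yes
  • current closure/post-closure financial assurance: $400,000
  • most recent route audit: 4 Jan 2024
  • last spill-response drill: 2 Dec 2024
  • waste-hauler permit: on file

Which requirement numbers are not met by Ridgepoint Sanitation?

3, 4, 5, 7, 8, 10, 11

1. waste-hauler permit present → met
2. weight-scale calibration 387 days ago vs limit 540 → met
3. notices of violation open 3 > 2 → not met
4. condition 'operates a transfer station' holds; vehicles overdue for inspection 5 > 2 → not met
5. route audit 448 days ago vs limit 365 → not met
6. driver safety training 41 days ago vs limit 45 → met
7. condition 'transports medical waste' holds; closure/post-closure financial assurance $400,000 < $475,000 → not met
8. spill-response plan absent → not met
9. landfill permit verification 54 days ago vs limit 60 → met
10. spill-response drill 115 days ago vs limit 90 → not met
11. vehicle leak inspection 257 days ago vs limit 180 → not met
Not met: 3, 4, 5, 7, 8, 10, 11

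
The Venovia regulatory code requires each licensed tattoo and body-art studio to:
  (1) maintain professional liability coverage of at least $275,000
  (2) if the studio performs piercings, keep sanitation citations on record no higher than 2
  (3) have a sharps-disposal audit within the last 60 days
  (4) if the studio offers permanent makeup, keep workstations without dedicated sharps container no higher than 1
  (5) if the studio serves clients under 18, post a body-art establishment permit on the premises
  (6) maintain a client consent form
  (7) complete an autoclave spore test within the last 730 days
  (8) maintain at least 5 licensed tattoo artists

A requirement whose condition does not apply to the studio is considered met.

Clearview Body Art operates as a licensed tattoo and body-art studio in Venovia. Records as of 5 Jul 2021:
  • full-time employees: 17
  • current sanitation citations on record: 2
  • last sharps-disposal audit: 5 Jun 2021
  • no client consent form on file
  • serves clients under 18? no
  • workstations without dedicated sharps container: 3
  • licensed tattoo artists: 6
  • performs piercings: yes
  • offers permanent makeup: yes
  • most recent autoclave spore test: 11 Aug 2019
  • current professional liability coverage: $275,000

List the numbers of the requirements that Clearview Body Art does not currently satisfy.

4, 6

1. professional liability coverage $275,000 ≥ $275,000 → met
2. condition 'performs piercings' holds; sanitation citations on record 2 ≤ 2 → met
3. sharps-disposal audit 30 days ago vs limit 60 → met
4. condition 'offers permanent makeup' holds; workstations without dedicated sharps container 3 > 1 → not met
5. condition 'serves clients under 18' does not hold → requirement n/a → met
6. client consent form absent → not met
7. autoclave spore test 694 days ago vs limit 730 → met
8. licensed tattoo artists 6 ≥ 5 → met
Not met: 4, 6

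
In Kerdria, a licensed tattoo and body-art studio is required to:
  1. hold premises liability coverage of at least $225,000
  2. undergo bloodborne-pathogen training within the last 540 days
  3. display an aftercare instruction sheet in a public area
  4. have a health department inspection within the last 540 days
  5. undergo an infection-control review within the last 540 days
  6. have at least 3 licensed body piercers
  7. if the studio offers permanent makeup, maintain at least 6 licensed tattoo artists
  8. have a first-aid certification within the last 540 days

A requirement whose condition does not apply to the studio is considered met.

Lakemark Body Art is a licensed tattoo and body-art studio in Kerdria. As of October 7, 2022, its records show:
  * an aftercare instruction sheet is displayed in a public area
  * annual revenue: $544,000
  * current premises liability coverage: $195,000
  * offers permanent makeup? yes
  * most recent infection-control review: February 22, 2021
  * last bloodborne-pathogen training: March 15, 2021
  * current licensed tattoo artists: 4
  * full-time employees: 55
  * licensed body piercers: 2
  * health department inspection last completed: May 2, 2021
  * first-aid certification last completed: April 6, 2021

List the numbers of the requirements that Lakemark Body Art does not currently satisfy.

1. premises liability coverage $195,000 < $225,000 → not met
2. bloodborne-pathogen training 571 days ago vs limit 540 → not met
3. aftercare instruction sheet present → met
4. health department inspection 523 days ago vs limit 540 → met
5. infection-control review 592 days ago vs limit 540 → not met
6. licensed body piercers 2 < 3 → not met
7. condition 'offers permanent makeup' holds; licensed tattoo artists 4 < 6 → not met
8. first-aid certification 549 days ago vs limit 540 → not met
Not met: 1, 2, 5, 6, 7, 8

1, 2, 5, 6, 7, 8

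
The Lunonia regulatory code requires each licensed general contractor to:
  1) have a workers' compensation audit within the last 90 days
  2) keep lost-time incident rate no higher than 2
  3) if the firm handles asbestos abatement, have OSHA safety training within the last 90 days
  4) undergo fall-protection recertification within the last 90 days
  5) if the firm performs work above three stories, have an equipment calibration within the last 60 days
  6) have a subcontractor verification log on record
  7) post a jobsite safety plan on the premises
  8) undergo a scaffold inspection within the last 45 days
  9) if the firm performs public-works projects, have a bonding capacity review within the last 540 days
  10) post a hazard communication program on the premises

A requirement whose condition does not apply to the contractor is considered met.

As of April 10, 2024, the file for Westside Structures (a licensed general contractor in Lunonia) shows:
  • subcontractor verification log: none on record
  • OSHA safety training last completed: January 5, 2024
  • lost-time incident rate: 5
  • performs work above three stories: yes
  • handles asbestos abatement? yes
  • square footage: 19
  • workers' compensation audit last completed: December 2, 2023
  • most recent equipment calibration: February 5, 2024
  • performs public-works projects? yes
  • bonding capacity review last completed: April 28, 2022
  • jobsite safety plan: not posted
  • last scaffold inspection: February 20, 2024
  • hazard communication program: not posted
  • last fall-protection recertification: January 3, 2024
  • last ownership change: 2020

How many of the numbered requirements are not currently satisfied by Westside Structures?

10

1. workers' compensation audit 130 days ago vs limit 90 → not met
2. lost-time incident rate 5 > 2 → not met
3. condition 'handles asbestos abatement' holds; OSHA safety training 96 days ago vs limit 90 → not met
4. fall-protection recertification 98 days ago vs limit 90 → not met
5. condition 'performs work above three stories' holds; equipment calibration 65 days ago vs limit 60 → not met
6. subcontractor verification log absent → not met
7. jobsite safety plan absent → not met
8. scaffold inspection 50 days ago vs limit 45 → not met
9. condition 'performs public-works projects' holds; bonding capacity review 713 days ago vs limit 540 → not met
10. hazard communication program absent → not met
Not met: 10 of 10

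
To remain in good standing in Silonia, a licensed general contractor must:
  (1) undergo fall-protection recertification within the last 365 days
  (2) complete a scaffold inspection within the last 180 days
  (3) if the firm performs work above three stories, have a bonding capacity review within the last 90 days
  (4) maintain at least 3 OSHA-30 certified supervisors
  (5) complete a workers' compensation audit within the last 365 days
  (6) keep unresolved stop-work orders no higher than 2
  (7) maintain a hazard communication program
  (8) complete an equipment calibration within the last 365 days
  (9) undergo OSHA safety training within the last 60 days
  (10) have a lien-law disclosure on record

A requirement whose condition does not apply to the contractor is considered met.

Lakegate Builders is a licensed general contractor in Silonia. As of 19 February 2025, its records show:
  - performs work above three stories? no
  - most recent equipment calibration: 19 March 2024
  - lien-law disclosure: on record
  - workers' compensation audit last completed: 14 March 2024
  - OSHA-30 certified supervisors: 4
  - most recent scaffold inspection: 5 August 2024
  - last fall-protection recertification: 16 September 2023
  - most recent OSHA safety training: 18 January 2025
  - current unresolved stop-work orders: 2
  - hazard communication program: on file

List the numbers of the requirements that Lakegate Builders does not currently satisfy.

1. fall-protection recertification 522 days ago vs limit 365 → not met
2. scaffold inspection 198 days ago vs limit 180 → not met
3. condition 'performs work above three stories' does not hold → requirement n/a → met
4. OSHA-30 certified supervisors 4 ≥ 3 → met
5. workers' compensation audit 342 days ago vs limit 365 → met
6. unresolved stop-work orders 2 ≤ 2 → met
7. hazard communication program present → met
8. equipment calibration 337 days ago vs limit 365 → met
9. OSHA safety training 32 days ago vs limit 60 → met
10. lien-law disclosure present → met
Not met: 1, 2

1, 2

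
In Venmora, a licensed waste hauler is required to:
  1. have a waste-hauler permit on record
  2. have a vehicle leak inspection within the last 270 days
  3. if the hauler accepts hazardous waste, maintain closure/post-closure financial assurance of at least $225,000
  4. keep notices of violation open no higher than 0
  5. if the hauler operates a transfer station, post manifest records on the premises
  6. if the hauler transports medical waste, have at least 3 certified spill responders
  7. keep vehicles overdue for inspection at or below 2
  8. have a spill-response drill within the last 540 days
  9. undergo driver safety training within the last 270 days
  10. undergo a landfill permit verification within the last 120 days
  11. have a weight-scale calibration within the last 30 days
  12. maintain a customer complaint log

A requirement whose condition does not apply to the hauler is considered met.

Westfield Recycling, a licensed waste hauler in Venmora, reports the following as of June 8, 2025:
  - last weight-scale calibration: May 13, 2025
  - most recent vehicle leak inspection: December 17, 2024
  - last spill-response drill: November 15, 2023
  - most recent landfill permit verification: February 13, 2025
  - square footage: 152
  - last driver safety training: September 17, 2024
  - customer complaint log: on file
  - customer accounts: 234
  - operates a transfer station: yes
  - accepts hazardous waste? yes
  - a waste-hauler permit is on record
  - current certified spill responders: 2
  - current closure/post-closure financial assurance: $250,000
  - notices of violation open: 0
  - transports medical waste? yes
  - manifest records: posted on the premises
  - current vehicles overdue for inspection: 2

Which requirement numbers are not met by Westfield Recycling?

6, 8

1. waste-hauler permit present → met
2. vehicle leak inspection 173 days ago vs limit 270 → met
3. condition 'accepts hazardous waste' holds; closure/post-closure financial assurance $250,000 ≥ $225,000 → met
4. notices of violation open 0 ≤ 0 → met
5. condition 'operates a transfer station' holds; manifest records present → met
6. condition 'transports medical waste' holds; certified spill responders 2 < 3 → not met
7. vehicles overdue for inspection 2 ≤ 2 → met
8. spill-response drill 571 days ago vs limit 540 → not met
9. driver safety training 264 days ago vs limit 270 → met
10. landfill permit verification 115 days ago vs limit 120 → met
11. weight-scale calibration 26 days ago vs limit 30 → met
12. customer complaint log present → met
Not met: 6, 8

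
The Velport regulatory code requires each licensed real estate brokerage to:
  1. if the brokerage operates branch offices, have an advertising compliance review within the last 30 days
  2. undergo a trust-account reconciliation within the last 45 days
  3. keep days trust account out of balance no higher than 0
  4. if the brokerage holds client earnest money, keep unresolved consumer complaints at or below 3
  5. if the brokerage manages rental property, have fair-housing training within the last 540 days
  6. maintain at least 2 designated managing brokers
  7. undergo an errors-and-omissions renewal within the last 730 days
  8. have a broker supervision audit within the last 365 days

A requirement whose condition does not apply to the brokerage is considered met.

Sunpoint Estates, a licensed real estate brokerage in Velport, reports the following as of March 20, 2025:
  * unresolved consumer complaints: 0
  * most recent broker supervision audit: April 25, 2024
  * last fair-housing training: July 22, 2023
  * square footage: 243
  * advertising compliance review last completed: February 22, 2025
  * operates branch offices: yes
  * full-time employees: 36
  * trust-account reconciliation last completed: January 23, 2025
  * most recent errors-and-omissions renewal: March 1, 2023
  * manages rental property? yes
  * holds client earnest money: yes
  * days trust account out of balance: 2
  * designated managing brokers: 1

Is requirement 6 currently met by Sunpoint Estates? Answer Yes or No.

No

6. designated managing brokers 1 < 2 → not met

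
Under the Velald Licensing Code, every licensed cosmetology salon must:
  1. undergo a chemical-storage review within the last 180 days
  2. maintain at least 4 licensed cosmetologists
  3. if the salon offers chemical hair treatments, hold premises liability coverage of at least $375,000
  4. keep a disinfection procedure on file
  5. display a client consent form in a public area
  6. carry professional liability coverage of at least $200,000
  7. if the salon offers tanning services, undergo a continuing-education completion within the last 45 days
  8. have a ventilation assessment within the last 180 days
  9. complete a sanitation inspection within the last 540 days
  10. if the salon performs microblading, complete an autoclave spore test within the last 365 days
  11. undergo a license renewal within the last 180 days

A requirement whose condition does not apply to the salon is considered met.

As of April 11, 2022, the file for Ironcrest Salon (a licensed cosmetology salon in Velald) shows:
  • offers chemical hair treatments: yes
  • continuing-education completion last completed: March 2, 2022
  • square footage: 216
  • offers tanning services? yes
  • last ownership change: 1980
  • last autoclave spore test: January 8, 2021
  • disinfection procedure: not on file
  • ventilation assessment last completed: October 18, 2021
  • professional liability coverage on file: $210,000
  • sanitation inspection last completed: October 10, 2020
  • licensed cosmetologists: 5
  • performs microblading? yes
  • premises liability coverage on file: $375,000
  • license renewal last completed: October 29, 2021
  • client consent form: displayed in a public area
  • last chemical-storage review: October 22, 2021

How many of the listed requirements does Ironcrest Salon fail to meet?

1. chemical-storage review 171 days ago vs limit 180 → met
2. licensed cosmetologists 5 ≥ 4 → met
3. condition 'offers chemical hair treatments' holds; premises liability coverage $375,000 ≥ $375,000 → met
4. disinfection procedure absent → not met
5. client consent form present → met
6. professional liability coverage $210,000 ≥ $200,000 → met
7. condition 'offers tanning services' holds; continuing-education completion 40 days ago vs limit 45 → met
8. ventilation assessment 175 days ago vs limit 180 → met
9. sanitation inspection 548 days ago vs limit 540 → not met
10. condition 'performs microblading' holds; autoclave spore test 458 days ago vs limit 365 → not met
11. license renewal 164 days ago vs limit 180 → met
Not met: 3 of 11

3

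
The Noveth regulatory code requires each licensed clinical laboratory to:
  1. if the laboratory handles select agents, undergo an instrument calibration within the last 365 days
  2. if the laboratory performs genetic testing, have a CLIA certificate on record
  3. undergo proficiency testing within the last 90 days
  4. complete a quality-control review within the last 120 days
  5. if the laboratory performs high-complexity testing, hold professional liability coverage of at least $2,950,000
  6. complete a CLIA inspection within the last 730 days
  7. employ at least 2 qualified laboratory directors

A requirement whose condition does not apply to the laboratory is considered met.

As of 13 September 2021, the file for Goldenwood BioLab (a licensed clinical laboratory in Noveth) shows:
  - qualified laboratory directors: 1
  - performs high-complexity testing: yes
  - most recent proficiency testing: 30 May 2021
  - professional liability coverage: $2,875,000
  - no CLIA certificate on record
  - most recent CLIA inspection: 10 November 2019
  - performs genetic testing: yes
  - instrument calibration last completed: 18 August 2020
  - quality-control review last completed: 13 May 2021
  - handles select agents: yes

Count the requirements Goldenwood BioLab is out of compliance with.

6

1. condition 'handles select agents' holds; instrument calibration 391 days ago vs limit 365 → not met
2. condition 'performs genetic testing' holds; CLIA certificate absent → not met
3. proficiency testing 106 days ago vs limit 90 → not met
4. quality-control review 123 days ago vs limit 120 → not met
5. condition 'performs high-complexity testing' holds; professional liability coverage $2,875,000 < $2,950,000 → not met
6. CLIA inspection 673 days ago vs limit 730 → met
7. qualified laboratory directors 1 < 2 → not met
Not met: 6 of 7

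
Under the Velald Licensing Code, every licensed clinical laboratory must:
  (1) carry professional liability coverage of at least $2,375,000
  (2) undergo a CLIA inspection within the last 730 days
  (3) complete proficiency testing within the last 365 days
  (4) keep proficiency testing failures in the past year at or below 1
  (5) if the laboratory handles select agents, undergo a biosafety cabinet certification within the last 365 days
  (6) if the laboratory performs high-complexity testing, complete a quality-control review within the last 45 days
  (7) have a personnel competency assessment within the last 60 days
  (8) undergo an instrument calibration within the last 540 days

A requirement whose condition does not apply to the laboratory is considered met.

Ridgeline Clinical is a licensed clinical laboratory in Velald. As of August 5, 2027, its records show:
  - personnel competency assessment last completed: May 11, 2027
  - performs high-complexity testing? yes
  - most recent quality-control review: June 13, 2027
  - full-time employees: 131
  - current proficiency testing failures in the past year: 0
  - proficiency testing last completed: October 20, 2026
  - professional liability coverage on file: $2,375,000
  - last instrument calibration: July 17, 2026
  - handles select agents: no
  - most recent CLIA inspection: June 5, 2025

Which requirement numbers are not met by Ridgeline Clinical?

1. professional liability coverage $2,375,000 ≥ $2,375,000 → met
2. CLIA inspection 791 days ago vs limit 730 → not met
3. proficiency testing 289 days ago vs limit 365 → met
4. proficiency testing failures in the past year 0 ≤ 1 → met
5. condition 'handles select agents' does not hold → requirement n/a → met
6. condition 'performs high-complexity testing' holds; quality-control review 53 days ago vs limit 45 → not met
7. personnel competency assessment 86 days ago vs limit 60 → not met
8. instrument calibration 384 days ago vs limit 540 → met
Not met: 2, 6, 7

2, 6, 7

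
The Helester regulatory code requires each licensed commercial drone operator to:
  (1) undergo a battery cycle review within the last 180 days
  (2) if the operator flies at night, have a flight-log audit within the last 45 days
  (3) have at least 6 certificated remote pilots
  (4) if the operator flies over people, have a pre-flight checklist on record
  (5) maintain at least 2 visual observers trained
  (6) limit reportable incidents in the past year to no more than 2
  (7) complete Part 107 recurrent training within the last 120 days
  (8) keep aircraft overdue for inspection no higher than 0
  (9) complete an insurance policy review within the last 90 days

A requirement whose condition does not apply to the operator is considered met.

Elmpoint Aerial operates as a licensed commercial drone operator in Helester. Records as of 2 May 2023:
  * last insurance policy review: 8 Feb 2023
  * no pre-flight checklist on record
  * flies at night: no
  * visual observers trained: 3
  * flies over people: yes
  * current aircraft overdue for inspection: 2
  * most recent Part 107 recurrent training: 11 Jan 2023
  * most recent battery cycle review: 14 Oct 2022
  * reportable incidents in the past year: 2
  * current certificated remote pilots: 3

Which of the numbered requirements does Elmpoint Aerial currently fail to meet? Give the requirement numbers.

1. battery cycle review 200 days ago vs limit 180 → not met
2. condition 'flies at night' does not hold → requirement n/a → met
3. certificated remote pilots 3 < 6 → not met
4. condition 'flies over people' holds; pre-flight checklist absent → not met
5. visual observers trained 3 ≥ 2 → met
6. reportable incidents in the past year 2 ≤ 2 → met
7. Part 107 recurrent training 111 days ago vs limit 120 → met
8. aircraft overdue for inspection 2 > 0 → not met
9. insurance policy review 83 days ago vs limit 90 → met
Not met: 1, 3, 4, 8

1, 3, 4, 8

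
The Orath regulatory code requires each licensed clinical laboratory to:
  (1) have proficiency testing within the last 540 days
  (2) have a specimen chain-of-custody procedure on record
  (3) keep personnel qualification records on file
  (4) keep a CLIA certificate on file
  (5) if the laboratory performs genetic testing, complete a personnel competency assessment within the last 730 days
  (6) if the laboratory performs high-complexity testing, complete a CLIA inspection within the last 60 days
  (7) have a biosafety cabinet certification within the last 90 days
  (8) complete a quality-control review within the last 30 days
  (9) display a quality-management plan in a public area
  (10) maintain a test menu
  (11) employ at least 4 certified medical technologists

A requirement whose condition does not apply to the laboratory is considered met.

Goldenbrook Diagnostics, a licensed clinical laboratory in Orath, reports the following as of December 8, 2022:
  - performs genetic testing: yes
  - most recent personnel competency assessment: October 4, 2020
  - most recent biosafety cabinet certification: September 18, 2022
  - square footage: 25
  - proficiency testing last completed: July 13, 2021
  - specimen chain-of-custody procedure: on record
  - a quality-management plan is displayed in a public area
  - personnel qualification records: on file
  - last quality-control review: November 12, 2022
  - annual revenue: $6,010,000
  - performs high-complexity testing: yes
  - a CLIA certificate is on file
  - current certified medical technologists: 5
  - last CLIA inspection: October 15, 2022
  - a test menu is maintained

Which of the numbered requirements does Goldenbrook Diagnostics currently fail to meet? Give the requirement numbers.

5

1. proficiency testing 513 days ago vs limit 540 → met
2. specimen chain-of-custody procedure present → met
3. personnel qualification records present → met
4. CLIA certificate present → met
5. condition 'performs genetic testing' holds; personnel competency assessment 795 days ago vs limit 730 → not met
6. condition 'performs high-complexity testing' holds; CLIA inspection 54 days ago vs limit 60 → met
7. biosafety cabinet certification 81 days ago vs limit 90 → met
8. quality-control review 26 days ago vs limit 30 → met
9. quality-management plan present → met
10. test menu present → met
11. certified medical technologists 5 ≥ 4 → met
Not met: 5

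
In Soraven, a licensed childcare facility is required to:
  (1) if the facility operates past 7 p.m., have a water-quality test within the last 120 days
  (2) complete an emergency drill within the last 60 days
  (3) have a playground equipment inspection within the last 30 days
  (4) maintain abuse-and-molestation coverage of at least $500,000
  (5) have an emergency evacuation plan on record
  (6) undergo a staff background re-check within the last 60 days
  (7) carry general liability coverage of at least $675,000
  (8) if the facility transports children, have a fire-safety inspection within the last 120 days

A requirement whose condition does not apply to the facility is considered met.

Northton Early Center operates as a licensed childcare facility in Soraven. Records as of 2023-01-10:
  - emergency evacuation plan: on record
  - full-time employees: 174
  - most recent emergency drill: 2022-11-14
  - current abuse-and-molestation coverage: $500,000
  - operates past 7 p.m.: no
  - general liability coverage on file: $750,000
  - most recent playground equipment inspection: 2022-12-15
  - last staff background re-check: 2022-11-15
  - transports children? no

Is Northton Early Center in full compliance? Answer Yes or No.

1. condition 'operates past 7 p.m.' does not hold → requirement n/a → met
2. emergency drill 57 days ago vs limit 60 → met
3. playground equipment inspection 26 days ago vs limit 30 → met
4. abuse-and-molestation coverage $500,000 ≥ $500,000 → met
5. emergency evacuation plan present → met
6. staff background re-check 56 days ago vs limit 60 → met
7. general liability coverage $750,000 ≥ $675,000 → met
8. condition 'transports children' does not hold → requirement n/a → met
All met.

Yes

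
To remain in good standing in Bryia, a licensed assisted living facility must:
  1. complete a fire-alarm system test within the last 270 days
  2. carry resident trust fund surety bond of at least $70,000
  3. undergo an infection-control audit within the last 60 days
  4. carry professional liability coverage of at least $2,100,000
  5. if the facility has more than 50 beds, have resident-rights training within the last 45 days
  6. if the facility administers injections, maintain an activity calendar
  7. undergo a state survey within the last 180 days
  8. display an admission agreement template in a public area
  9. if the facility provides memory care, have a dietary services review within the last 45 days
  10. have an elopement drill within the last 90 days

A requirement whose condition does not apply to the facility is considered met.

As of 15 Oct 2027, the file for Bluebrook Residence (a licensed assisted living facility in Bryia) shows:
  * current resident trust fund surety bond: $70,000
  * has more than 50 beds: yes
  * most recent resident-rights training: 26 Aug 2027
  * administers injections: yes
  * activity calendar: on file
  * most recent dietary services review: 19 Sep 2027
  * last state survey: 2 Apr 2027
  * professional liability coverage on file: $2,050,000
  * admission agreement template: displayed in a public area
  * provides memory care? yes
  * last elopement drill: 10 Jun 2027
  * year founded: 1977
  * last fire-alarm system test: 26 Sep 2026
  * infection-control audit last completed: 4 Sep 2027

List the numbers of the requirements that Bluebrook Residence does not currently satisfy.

1, 4, 5, 7, 10

1. fire-alarm system test 384 days ago vs limit 270 → not met
2. resident trust fund surety bond $70,000 ≥ $70,000 → met
3. infection-control audit 41 days ago vs limit 60 → met
4. professional liability coverage $2,050,000 < $2,100,000 → not met
5. condition 'has more than 50 beds' holds; resident-rights training 50 days ago vs limit 45 → not met
6. condition 'administers injections' holds; activity calendar present → met
7. state survey 196 days ago vs limit 180 → not met
8. admission agreement template present → met
9. condition 'provides memory care' holds; dietary services review 26 days ago vs limit 45 → met
10. elopement drill 127 days ago vs limit 90 → not met
Not met: 1, 4, 5, 7, 10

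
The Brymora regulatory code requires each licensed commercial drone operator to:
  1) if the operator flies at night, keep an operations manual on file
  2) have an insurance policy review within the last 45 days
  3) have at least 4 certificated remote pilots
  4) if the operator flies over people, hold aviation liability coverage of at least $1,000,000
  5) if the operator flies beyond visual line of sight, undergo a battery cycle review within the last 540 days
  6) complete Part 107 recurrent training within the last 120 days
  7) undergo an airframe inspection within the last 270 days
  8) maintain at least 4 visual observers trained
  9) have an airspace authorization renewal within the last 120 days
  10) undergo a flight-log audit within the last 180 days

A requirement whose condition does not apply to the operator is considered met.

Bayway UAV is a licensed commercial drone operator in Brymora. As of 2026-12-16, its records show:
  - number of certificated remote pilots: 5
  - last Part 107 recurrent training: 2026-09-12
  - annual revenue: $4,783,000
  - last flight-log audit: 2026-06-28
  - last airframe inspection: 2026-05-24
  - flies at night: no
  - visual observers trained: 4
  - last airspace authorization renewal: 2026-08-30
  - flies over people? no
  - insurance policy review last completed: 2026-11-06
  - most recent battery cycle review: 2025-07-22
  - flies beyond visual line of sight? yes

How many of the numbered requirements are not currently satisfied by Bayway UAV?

1. condition 'flies at night' does not hold → requirement n/a → met
2. insurance policy review 40 days ago vs limit 45 → met
3. certificated remote pilots 5 ≥ 4 → met
4. condition 'flies over people' does not hold → requirement n/a → met
5. condition 'flies beyond visual line of sight' holds; battery cycle review 512 days ago vs limit 540 → met
6. Part 107 recurrent training 95 days ago vs limit 120 → met
7. airframe inspection 206 days ago vs limit 270 → met
8. visual observers trained 4 ≥ 4 → met
9. airspace authorization renewal 108 days ago vs limit 120 → met
10. flight-log audit 171 days ago vs limit 180 → met
Not met: 0 of 10

0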